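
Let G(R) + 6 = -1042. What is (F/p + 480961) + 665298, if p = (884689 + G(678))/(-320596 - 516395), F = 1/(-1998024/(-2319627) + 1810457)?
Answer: 472631522510903845964260/412325244566122987 ≈ 1.1463e+6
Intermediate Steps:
G(R) = -1048 (G(R) = -6 - 1042 = -1048)
F = 773209/1399862312521 (F = 1/(-1998024*(-1/2319627) + 1810457) = 1/(666008/773209 + 1810457) = 1/(1399862312521/773209) = 773209/1399862312521 ≈ 5.5235e-7)
p = -294547/278997 (p = (884689 - 1048)/(-320596 - 516395) = 883641/(-836991) = 883641*(-1/836991) = -294547/278997 ≈ -1.0557)
(F/p + 480961) + 665298 = (773209/(1399862312521*(-294547/278997)) + 480961) + 665298 = ((773209/1399862312521)*(-278997/294547) + 480961) + 665298 = (-215722991373/412325244566122987 + 480961) + 665298 = 198312361951551354959134/412325244566122987 + 665298 = 472631522510903845964260/412325244566122987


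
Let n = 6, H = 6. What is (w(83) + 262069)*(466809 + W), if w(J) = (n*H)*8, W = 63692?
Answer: 139180650857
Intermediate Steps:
w(J) = 288 (w(J) = (6*6)*8 = 36*8 = 288)
(w(83) + 262069)*(466809 + W) = (288 + 262069)*(466809 + 63692) = 262357*530501 = 139180650857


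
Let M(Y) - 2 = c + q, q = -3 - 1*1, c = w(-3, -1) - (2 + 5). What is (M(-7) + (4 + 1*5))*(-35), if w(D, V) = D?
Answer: 105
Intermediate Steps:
c = -10 (c = -3 - (2 + 5) = -3 - 1*7 = -3 - 7 = -10)
q = -4 (q = -3 - 1 = -4)
M(Y) = -12 (M(Y) = 2 + (-10 - 4) = 2 - 14 = -12)
(M(-7) + (4 + 1*5))*(-35) = (-12 + (4 + 1*5))*(-35) = (-12 + (4 + 5))*(-35) = (-12 + 9)*(-35) = -3*(-35) = 105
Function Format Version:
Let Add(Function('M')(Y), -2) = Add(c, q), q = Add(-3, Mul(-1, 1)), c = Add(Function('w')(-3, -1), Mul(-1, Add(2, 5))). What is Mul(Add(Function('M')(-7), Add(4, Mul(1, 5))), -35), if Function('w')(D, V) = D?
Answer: 105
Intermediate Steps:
c = -10 (c = Add(-3, Mul(-1, Add(2, 5))) = Add(-3, Mul(-1, 7)) = Add(-3, -7) = -10)
q = -4 (q = Add(-3, -1) = -4)
Function('M')(Y) = -12 (Function('M')(Y) = Add(2, Add(-10, -4)) = Add(2, -14) = -12)
Mul(Add(Function('M')(-7), Add(4, Mul(1, 5))), -35) = Mul(Add(-12, Add(4, Mul(1, 5))), -35) = Mul(Add(-12, Add(4, 5)), -35) = Mul(Add(-12, 9), -35) = Mul(-3, -35) = 105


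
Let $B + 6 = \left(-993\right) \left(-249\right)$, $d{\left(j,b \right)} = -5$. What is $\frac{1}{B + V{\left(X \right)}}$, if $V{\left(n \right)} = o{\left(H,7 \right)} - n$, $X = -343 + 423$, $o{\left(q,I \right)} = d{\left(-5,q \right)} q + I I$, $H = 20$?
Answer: $\frac{1}{247120} \approx 4.0466 \cdot 10^{-6}$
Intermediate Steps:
$o{\left(q,I \right)} = I^{2} - 5 q$ ($o{\left(q,I \right)} = - 5 q + I I = - 5 q + I^{2} = I^{2} - 5 q$)
$X = 80$
$V{\left(n \right)} = -51 - n$ ($V{\left(n \right)} = \left(7^{2} - 100\right) - n = \left(49 - 100\right) - n = -51 - n$)
$B = 247251$ ($B = -6 - -247257 = -6 + 247257 = 247251$)
$\frac{1}{B + V{\left(X \right)}} = \frac{1}{247251 - 131} = \frac{1}{247120}$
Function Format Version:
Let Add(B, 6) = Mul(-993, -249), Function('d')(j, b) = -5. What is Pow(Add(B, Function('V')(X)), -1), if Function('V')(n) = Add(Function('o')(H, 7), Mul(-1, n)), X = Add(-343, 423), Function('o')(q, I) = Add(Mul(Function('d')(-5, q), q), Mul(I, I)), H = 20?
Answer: Rational(1, 247120) ≈ 4.0466e-6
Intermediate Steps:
Function('o')(q, I) = Add(Pow(I, 2), Mul(-5, q)) (Function('o')(q, I) = Add(Mul(-5, q), Mul(I, I)) = Add(Mul(-5, q), Pow(I, 2)) = Add(Pow(I, 2), Mul(-5, q)))
X = 80
Function('V')(n) = Add(-51, Mul(-1, n)) (Function('V')(n) = Add(Add(Pow(7, 2), Mul(-5, 20)), Mul(-1, n)) = Add(Add(49, -100), Mul(-1, n)) = Add(-51, Mul(-1, n)))
B = 247251 (B = Add(-6, Mul(-993, -249)) = Add(-6, 247257) = 247251)
Pow(Add(B, Function('V')(X)), -1) = Pow(Add(247251, Add(-51, Mul(-1, 80))), -1) = Pow(Add(247251, Add(-51, -80)), -1) = Pow(Add(247251, -131), -1) = Pow(247120, -1) = Rational(1, 247120)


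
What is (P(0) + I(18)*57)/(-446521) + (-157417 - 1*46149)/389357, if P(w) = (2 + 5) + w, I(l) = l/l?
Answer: -90921412734/173856076997 ≈ -0.52297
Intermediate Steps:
I(l) = 1
P(w) = 7 + w
(P(0) + I(18)*57)/(-446521) + (-157417 - 1*46149)/389357 = ((7 + 0) + 1*57)/(-446521) + (-157417 - 1*46149)/389357 = (7 + 57)*(-1/446521) + (-157417 - 46149)*(1/389357) = 64*(-1/446521) - 203566*1/389357 = -64/446521 - 203566/389357 = -90921412734/173856076997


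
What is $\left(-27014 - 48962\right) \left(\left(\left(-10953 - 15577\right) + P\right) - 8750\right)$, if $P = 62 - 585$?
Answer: $2720168728$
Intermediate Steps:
$P = -523$ ($P = 62 - 585 = -523$)
$\left(-27014 - 48962\right) \left(\left(\left(-10953 - 15577\right) + P\right) - 8750\right) = \left(-27014 - 48962\right) \left(\left(\left(-10953 - 15577\right) - 523\right) - 8750\right) = - 75976 \left(\left(-26530 - 523\right) - 8750\right) = - 75976 \left(-27053 - 8750\right) = \left(-75976\right) \left(-35803\right) = 2720168728$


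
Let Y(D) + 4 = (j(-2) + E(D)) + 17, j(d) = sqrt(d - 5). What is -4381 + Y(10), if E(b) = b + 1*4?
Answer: -4354 + I*sqrt(7) ≈ -4354.0 + 2.6458*I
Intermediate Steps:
E(b) = 4 + b (E(b) = b + 4 = 4 + b)
j(d) = sqrt(-5 + d)
Y(D) = 17 + D + I*sqrt(7) (Y(D) = -4 + ((sqrt(-5 - 2) + (4 + D)) + 17) = -4 + ((sqrt(-7) + (4 + D)) + 17) = -4 + ((I*sqrt(7) + (4 + D)) + 17) = -4 + ((4 + D + I*sqrt(7)) + 17) = -4 + (21 + D + I*sqrt(7)) = 17 + D + I*sqrt(7))
-4381 + Y(10) = -4381 + (17 + 10 + I*sqrt(7)) = -4381 + (27 + I*sqrt(7)) = -4354 + I*sqrt(7)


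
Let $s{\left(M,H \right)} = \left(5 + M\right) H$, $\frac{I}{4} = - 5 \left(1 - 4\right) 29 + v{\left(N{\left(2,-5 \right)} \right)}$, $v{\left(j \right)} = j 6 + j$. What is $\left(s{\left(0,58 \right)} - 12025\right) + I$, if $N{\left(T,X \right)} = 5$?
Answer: $-9855$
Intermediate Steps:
$v{\left(j \right)} = 7 j$ ($v{\left(j \right)} = 6 j + j = 7 j$)
$I = 1880$ ($I = 4 \left(- 5 \left(1 - 4\right) 29 + 7 \cdot 5\right) = 4 \left(\left(-5\right) \left(-3\right) 29 + 35\right) = 4 \left(15 \cdot 29 + 35\right) = 4 \left(435 + 35\right) = 4 \cdot 470 = 1880$)
$s{\left(M,H \right)} = H \left(5 + M\right)$
$\left(s{\left(0,58 \right)} - 12025\right) + I = \left(58 \left(5 + 0\right) - 12025\right) + 1880 = \left(58 \cdot 5 - 12025\right) + 1880 = \left(290 - 12025\right) + 1880 = -11735 + 1880 = -9855$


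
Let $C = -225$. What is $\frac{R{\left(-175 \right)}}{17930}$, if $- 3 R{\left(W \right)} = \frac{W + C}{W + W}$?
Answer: $- \frac{4}{188265} \approx -2.1247 \cdot 10^{-5}$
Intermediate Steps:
$R{\left(W \right)} = - \frac{-225 + W}{6 W}$ ($R{\left(W \right)} = - \frac{\left(W - 225\right) \frac{1}{W + W}}{3} = - \frac{\left(-225 + W\right) \frac{1}{2 W}}{3} = - \frac{\frac{1}{2} \frac{1}{W} \left(-225 + W\right)}{3} = - \frac{-225 + W}{6 W}$)
$\frac{R{\left(-175 \right)}}{17930} = \frac{\frac{1}{6} \frac{1}{-175} \left(225 - -175\right)}{17930} = \frac{1}{6} \left(- \frac{1}{175}\right) \left(225 + 175\right) \frac{1}{17930} = \frac{1}{6} \left(- \frac{1}{175}\right) 400 \cdot \frac{1}{17930} = \left(- \frac{8}{21}\right) \frac{1}{17930} = - \frac{4}{188265}$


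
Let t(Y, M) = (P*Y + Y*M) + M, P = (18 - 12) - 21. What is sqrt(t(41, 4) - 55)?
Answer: I*sqrt(502) ≈ 22.405*I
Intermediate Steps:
P = -15 (P = 6 - 21 = -15)
t(Y, M) = M - 15*Y + M*Y (t(Y, M) = (-15*Y + Y*M) + M = (-15*Y + M*Y) + M = M - 15*Y + M*Y)
sqrt(t(41, 4) - 55) = sqrt((4 - 15*41 + 4*41) - 55) = sqrt((4 - 615 + 164) - 55) = sqrt(-447 - 55) = sqrt(-502) = I*sqrt(502)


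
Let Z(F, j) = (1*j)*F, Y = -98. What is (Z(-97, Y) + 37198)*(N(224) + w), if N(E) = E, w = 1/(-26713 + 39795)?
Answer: 68429976888/6541 ≈ 1.0462e+7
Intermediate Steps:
w = 1/13082 ≈ 7.6441e-5
Z(F, j) = F*j (Z(F, j) = j*F = F*j)
(Z(-97, Y) + 37198)*(N(224) + w) = (-97*(-98) + 37198)*(224 + 1/13082) = (9506 + 37198)*(2930369/13082) = 46704*(2930369/13082) = 68429976888/6541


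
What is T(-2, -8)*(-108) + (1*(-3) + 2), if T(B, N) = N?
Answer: 863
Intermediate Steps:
T(-2, -8)*(-108) + (1*(-3) + 2) = -8*(-108) + (1*(-3) + 2) = 864 + (-3 + 2) = 864 - 1 = 863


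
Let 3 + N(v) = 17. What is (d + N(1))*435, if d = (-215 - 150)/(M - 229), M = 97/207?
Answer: 320959965/47306 ≈ 6784.8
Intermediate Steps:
M = 97/207 (M = 97*(1/207) = 97/207 ≈ 0.46860)
N(v) = 14 (N(v) = -3 + 17 = 14)
d = 75555/47306 (d = (-215 - 150)/(97/207 - 229) = -365/(-47306/207) = -365*(-207/47306) = 75555/47306 ≈ 1.5972)
(d + N(1))*435 = (75555/47306 + 14)*435 = (737839/47306)*435 = 320959965/47306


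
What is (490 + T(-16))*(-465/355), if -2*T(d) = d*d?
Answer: -33666/71 ≈ -474.17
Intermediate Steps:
T(d) = -d²/2 (T(d) = -d*d/2 = -d²/2)
(490 + T(-16))*(-465/355) = (490 - ½*(-16)²)*(-465/355) = (490 - ½*256)*(-465*1/355) = (490 - 128)*(-93/71) = 362*(-93/71) = -33666/71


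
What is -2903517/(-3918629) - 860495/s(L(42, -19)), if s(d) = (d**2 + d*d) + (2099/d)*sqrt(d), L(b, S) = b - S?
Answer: -1520945599195778159/13221373533998487 + 1806179005*sqrt(61)/3373979403 ≈ -110.86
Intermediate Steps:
s(d) = 2*d**2 + 2099/sqrt(d) (s(d) = (d**2 + d**2) + 2099/sqrt(d) = 2*d**2 + 2099/sqrt(d))
-2903517/(-3918629) - 860495/s(L(42, -19)) = -2903517/(-3918629) - 860495/(2*(42 - 1*(-19))**2 + 2099/sqrt(42 - 1*(-19))) = -2903517*(-1/3918629) - 860495/(2*(42 + 19)**2 + 2099/sqrt(42 + 19)) = 2903517/3918629 - 860495/(2*61**2 + 2099/sqrt(61)) = 2903517/3918629 - 860495/(2*3721 + 2099*(sqrt(61)/61)) = 2903517/3918629 - 860495/(7442 + 2099*sqrt(61)/61)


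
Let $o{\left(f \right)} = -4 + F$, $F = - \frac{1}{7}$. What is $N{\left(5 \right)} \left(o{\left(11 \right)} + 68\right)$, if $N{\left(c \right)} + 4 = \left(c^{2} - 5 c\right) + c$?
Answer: $\frac{447}{7} \approx 63.857$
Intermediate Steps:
$F = - \frac{1}{7}$ ($F = \left(-1\right) \frac{1}{7} = - \frac{1}{7} \approx -0.14286$)
$N{\left(c \right)} = -4 + c^{2} - 4 c$ ($N{\left(c \right)} = -4 + \left(\left(c^{2} - 5 c\right) + c\right) = -4 + \left(c^{2} - 4 c\right) = -4 + c^{2} - 4 c$)
$o{\left(f \right)} = - \frac{29}{7}$ ($o{\left(f \right)} = -4 - \frac{1}{7} = - \frac{29}{7}$)
$N{\left(5 \right)} \left(o{\left(11 \right)} + 68\right) = \left(-4 + 5^{2} - 20\right) \left(- \frac{29}{7} + 68\right) = \left(-4 + 25 - 20\right) \frac{447}{7} = 1 \cdot \frac{447}{7} = \frac{447}{7}$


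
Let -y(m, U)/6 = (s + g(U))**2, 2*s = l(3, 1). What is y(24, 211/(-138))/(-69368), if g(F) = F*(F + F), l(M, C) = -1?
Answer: 98803600/65515535397 ≈ 0.0015081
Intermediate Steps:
g(F) = 2*F**2 (g(F) = F*(2*F) = 2*F**2)
s = -1/2 (s = (1/2)*(-1) = -1/2 ≈ -0.50000)
y(m, U) = -6*(-1/2 + 2*U**2)**2
y(24, 211/(-138))/(-69368) = -3*(-1 + 4*(211/(-138))**2)**2/2/(-69368) = -3*(-1 + 4*(211*(-1/138))**2)**2/2*(-1/69368) = -3*(-1 + 4*(-211/138)**2)**2/2*(-1/69368) = -3*(-1 + 4*(44521/19044))**2/2*(-1/69368) = -3*(-1 + 44521/4761)**2/2*(-1/69368) = -3*(39760/4761)**2/2*(-1/69368) = -3/2*1580857600/22667121*(-1/69368) = -790428800/7555707*(-1/69368) = 98803600/65515535397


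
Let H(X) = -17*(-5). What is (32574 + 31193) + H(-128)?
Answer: 63852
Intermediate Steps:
H(X) = 85
(32574 + 31193) + H(-128) = (32574 + 31193) + 85 = 63767 + 85 = 63852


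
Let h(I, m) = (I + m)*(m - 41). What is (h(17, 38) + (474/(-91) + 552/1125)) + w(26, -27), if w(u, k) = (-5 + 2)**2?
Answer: -5484506/34125 ≈ -160.72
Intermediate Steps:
w(u, k) = 9 (w(u, k) = (-3)**2 = 9)
h(I, m) = (-41 + m)*(I + m) (h(I, m) = (I + m)*(-41 + m) = (-41 + m)*(I + m))
(h(17, 38) + (474/(-91) + 552/1125)) + w(26, -27) = ((38**2 - 41*17 - 41*38 + 17*38) + (474/(-91) + 552/1125)) + 9 = ((1444 - 697 - 1558 + 646) + (474*(-1/91) + 552*(1/1125))) + 9 = (-165 + (-474/91 + 184/375)) + 9 = (-165 - 161006/34125) + 9 = -5791631/34125 + 9 = -5484506/34125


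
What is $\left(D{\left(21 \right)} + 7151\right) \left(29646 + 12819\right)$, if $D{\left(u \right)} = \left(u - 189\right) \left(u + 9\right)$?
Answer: $89643615$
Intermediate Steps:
$D{\left(u \right)} = \left(-189 + u\right) \left(9 + u\right)$
$\left(D{\left(21 \right)} + 7151\right) \left(29646 + 12819\right) = \left(\left(-1701 + 21^{2} - 3780\right) + 7151\right) \left(29646 + 12819\right) = \left(\left(-1701 + 441 - 3780\right) + 7151\right) 42465 = \left(-5040 + 7151\right) 42465 = 2111 \cdot 42465 = 89643615$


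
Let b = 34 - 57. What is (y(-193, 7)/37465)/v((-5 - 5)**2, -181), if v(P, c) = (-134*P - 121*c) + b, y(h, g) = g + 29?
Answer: 2/17646015 ≈ 1.1334e-7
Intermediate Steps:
b = -23
y(h, g) = 29 + g
v(P, c) = -23 - 134*P - 121*c (v(P, c) = (-134*P - 121*c) - 23 = -23 - 134*P - 121*c)
(y(-193, 7)/37465)/v((-5 - 5)**2, -181) = ((29 + 7)/37465)/(-23 - 134*(-5 - 5)**2 - 121*(-181)) = (36*(1/37465))/(-23 - 134*(-10)**2 + 21901) = 36/(37465*(-23 - 134*100 + 21901)) = 36/(37465*(-23 - 13400 + 21901)) = (36/37465)/8478 = (36/37465)*(1/8478) = 2/17646015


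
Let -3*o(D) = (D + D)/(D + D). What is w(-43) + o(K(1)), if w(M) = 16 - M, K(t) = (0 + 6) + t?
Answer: 176/3 ≈ 58.667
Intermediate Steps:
K(t) = 6 + t
o(D) = -⅓ (o(D) = -(D + D)/(3*(D + D)) = -2*D/(3*(2*D)) = -2*D*1/(2*D)/3 = -⅓*1 = -⅓)
w(-43) + o(K(1)) = (16 - 1*(-43)) - ⅓ = (16 + 43) - ⅓ = 59 - ⅓ = 176/3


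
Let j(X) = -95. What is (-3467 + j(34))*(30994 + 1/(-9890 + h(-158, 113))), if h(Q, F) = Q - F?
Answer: -1121780777546/10161 ≈ -1.1040e+8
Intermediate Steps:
(-3467 + j(34))*(30994 + 1/(-9890 + h(-158, 113))) = (-3467 - 95)*(30994 + 1/(-9890 + (-158 - 1*113))) = -3562*(30994 + 1/(-9890 + (-158 - 113))) = -3562*(30994 + 1/(-9890 - 271)) = -3562*(30994 + 1/(-10161)) = -3562*(30994 - 1/10161) = -3562*314930033/10161 = -1121780777546/10161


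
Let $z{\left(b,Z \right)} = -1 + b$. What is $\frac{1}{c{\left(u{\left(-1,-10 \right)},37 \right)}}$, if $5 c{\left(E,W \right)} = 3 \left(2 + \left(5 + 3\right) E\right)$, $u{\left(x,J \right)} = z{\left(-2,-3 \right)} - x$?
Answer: $- \frac{5}{42} \approx -0.11905$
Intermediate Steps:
$u{\left(x,J \right)} = -3 - x$ ($u{\left(x,J \right)} = \left(-1 - 2\right) - x = -3 - x$)
$c{\left(E,W \right)} = \frac{6}{5} + \frac{24 E}{5}$ ($c{\left(E,W \right)} = \frac{3 \left(2 + \left(5 + 3\right) E\right)}{5} = \frac{3 \left(2 + 8 E\right)}{5} = \frac{6 + 24 E}{5} = \frac{6}{5} + \frac{24 E}{5}$)
$\frac{1}{c{\left(u{\left(-1,-10 \right)},37 \right)}} = \frac{1}{\frac{6}{5} + \frac{24 \left(-3 - -1\right)}{5}} = \frac{1}{\frac{6}{5} + \frac{24 \left(-3 + 1\right)}{5}} = \frac{1}{\frac{6}{5} + \frac{24}{5} \left(-2\right)} = \frac{1}{\frac{6}{5} - \frac{48}{5}} = \frac{1}{- \frac{42}{5}} = - \frac{5}{42}$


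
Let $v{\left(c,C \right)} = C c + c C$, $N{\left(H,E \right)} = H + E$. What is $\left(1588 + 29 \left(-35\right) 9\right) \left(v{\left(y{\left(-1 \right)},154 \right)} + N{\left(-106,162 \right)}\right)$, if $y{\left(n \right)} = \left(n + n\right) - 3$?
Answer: $11199748$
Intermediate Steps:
$N{\left(H,E \right)} = E + H$
$y{\left(n \right)} = -3 + 2 n$ ($y{\left(n \right)} = 2 n - 3 = -3 + 2 n$)
$v{\left(c,C \right)} = 2 C c$ ($v{\left(c,C \right)} = C c + C c = 2 C c$)
$\left(1588 + 29 \left(-35\right) 9\right) \left(v{\left(y{\left(-1 \right)},154 \right)} + N{\left(-106,162 \right)}\right) = \left(1588 + 29 \left(-35\right) 9\right) \left(2 \cdot 154 \left(-3 + 2 \left(-1\right)\right) + \left(162 - 106\right)\right) = \left(1588 - 9135\right) \left(2 \cdot 154 \left(-3 - 2\right) + 56\right) = \left(1588 - 9135\right) \left(2 \cdot 154 \left(-5\right) + 56\right) = - 7547 \left(-1540 + 56\right) = \left(-7547\right) \left(-1484\right) = 11199748$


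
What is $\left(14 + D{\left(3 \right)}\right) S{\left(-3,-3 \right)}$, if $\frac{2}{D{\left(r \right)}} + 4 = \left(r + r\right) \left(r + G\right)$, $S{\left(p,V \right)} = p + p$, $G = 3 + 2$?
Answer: $- \frac{927}{11} \approx -84.273$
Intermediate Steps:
$G = 5$
$S{\left(p,V \right)} = 2 p$
$D{\left(r \right)} = \frac{2}{-4 + 2 r \left(5 + r\right)}$ ($D{\left(r \right)} = \frac{2}{-4 + \left(r + r\right) \left(r + 5\right)} = \frac{2}{-4 + 2 r \left(5 + r\right)}$)
$\left(14 + D{\left(3 \right)}\right) S{\left(-3,-3 \right)} = \left(14 + \frac{1}{-2 + 3^{2} + 5 \cdot 3}\right) 2 \left(-3\right) = \left(14 + \frac{1}{-2 + 9 + 15}\right) \left(-6\right) = \left(14 + \frac{1}{22}\right) \left(-6\right) = \frac{309}{22} \left(-6\right) = - \frac{927}{11}$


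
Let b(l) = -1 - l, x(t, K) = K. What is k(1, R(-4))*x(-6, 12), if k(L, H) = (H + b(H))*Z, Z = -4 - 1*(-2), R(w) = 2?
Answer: 24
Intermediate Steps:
Z = -2 (Z = -4 + 2 = -2)
k(L, H) = 2 (k(L, H) = (H + (-1 - H))*(-2) = -1*(-2) = 2)
k(1, R(-4))*x(-6, 12) = 2*12 = 24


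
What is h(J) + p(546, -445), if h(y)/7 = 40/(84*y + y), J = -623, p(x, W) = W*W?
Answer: 299611817/1513 ≈ 1.9803e+5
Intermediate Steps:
p(x, W) = W²
h(y) = 56/(17*y) (h(y) = 7*(40/(84*y + y)) = 7*(40/((85*y))) = 7*(40*(1/(85*y))) = 7*(8/(17*y)) = 56/(17*y))
h(J) + p(546, -445) = (56/17)/(-623) + (-445)² = (56/17)*(-1/623) + 198025 = -8/1513 + 198025 = 299611817/1513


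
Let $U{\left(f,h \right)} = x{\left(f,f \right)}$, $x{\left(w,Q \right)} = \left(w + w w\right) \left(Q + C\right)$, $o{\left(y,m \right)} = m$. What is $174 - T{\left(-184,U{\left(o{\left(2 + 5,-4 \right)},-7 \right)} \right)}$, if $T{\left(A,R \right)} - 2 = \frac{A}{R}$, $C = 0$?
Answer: $\frac{1009}{6} \approx 168.17$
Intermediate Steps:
$x{\left(w,Q \right)} = Q \left(w + w^{2}\right)$ ($x{\left(w,Q \right)} = \left(w + w w\right) \left(Q + 0\right) = \left(w + w^{2}\right) Q = Q \left(w + w^{2}\right)$)
$U{\left(f,h \right)} = f^{2} \left(1 + f\right)$ ($U{\left(f,h \right)} = f f \left(1 + f\right) = f^{2} \left(1 + f\right)$)
$T{\left(A,R \right)} = 2 + \frac{A}{R}$
$174 - T{\left(-184,U{\left(o{\left(2 + 5,-4 \right)},-7 \right)} \right)} = 174 - \left(2 - \frac{184}{\left(-4\right)^{2} \left(1 - 4\right)}\right) = 174 - \left(2 - \frac{184}{16 \left(-3\right)}\right) = 174 - \left(2 - \frac{184}{-48}\right) = 174 - \left(2 - - \frac{23}{6}\right) = 174 - \left(2 + \frac{23}{6}\right) = 174 - \frac{35}{6} = \frac{1009}{6}$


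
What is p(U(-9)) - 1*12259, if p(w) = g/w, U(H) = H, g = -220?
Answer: -110111/9 ≈ -12235.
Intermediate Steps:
p(w) = -220/w
p(U(-9)) - 1*12259 = -220/(-9) - 1*12259 = -220*(-1/9) - 12259 = 220/9 - 12259 = -110111/9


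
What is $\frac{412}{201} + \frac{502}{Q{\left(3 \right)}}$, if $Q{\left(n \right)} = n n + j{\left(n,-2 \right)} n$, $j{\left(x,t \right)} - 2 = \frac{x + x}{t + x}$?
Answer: $\frac{12722}{737} \approx 17.262$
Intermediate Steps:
$j{\left(x,t \right)} = 2 + \frac{2 x}{t + x}$ ($j{\left(x,t \right)} = 2 + \frac{x + x}{t + x} = 2 + \frac{2 x}{t + x}$)
$Q{\left(n \right)} = n^{2} + \frac{2 n \left(-2 + 2 n\right)}{-2 + n}$ ($Q{\left(n \right)} = n n + \frac{2 \left(-2 + 2 n\right)}{-2 + n} n = n^{2} + \frac{2 n \left(-2 + 2 n\right)}{-2 + n}$)
$\frac{412}{201} + \frac{502}{Q{\left(3 \right)}} = \frac{412}{201} + \frac{502}{3 \frac{1}{-2 + 3} \left(-4 + 3^{2} + 2 \cdot 3\right)} = 412 \cdot \frac{1}{201} + \frac{502}{3 \cdot 1^{-1} \left(-4 + 9 + 6\right)} = \frac{412}{201} + \frac{502}{3 \cdot 1 \cdot 11} = \frac{412}{201} + \frac{502}{33} = \frac{12722}{737}$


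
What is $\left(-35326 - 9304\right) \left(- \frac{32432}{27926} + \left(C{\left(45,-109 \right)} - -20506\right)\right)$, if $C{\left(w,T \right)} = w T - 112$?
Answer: $- \frac{9651536119330}{13963} \approx -6.9122 \cdot 10^{8}$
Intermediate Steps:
$C{\left(w,T \right)} = -112 + T w$ ($C{\left(w,T \right)} = T w - 112 = -112 + T w$)
$\left(-35326 - 9304\right) \left(- \frac{32432}{27926} + \left(C{\left(45,-109 \right)} - -20506\right)\right) = \left(-35326 - 9304\right) \left(- \frac{32432}{27926} - -15489\right) = - 44630 \left(\left(-32432\right) \frac{1}{27926} + \left(\left(-112 - 4905\right) + 20506\right)\right) = - 44630 \left(- \frac{16216}{13963} + \left(-5017 + 20506\right)\right) = - 44630 \left(- \frac{16216}{13963} + 15489\right) = \left(-44630\right) \frac{216256691}{13963} = - \frac{9651536119330}{13963}$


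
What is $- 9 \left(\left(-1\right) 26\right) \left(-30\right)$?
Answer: $-7020$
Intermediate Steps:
$- 9 \left(\left(-1\right) 26\right) \left(-30\right) = \left(-9\right) \left(-26\right) \left(-30\right) = 234 \left(-30\right) = -7020$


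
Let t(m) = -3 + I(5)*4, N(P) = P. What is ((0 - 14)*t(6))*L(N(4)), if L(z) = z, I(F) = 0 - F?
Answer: 1288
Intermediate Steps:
I(F) = -F
t(m) = -23 (t(m) = -3 - 1*5*4 = -3 - 5*4 = -3 - 20 = -23)
((0 - 14)*t(6))*L(N(4)) = ((0 - 14)*(-23))*4 = -14*(-23)*4 = 322*4 = 1288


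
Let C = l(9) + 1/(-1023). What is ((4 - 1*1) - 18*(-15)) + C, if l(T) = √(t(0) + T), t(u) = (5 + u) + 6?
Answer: 279278/1023 + 2*√5 ≈ 277.47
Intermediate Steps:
t(u) = 11 + u
l(T) = √(11 + T) (l(T) = √((11 + 0) + T) = √(11 + T))
C = -1/1023 + 2*√5 (C = √(11 + 9) + 1/(-1023) = √20 - 1/1023 = 2*√5 - 1/1023 = -1/1023 + 2*√5 ≈ 4.4712)
((4 - 1*1) - 18*(-15)) + C = ((4 - 1*1) - 18*(-15)) + (-1/1023 + 2*√5) = ((4 - 1) + 270) + (-1/1023 + 2*√5) = (3 + 270) + (-1/1023 + 2*√5) = 273 + (-1/1023 + 2*√5) = 279278/1023 + 2*√5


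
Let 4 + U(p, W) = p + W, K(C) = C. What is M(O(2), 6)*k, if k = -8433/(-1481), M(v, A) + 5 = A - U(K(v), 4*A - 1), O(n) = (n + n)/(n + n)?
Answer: -160227/1481 ≈ -108.19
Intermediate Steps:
O(n) = 1 (O(n) = (2*n)/((2*n)) = (2*n)*(1/(2*n)) = 1)
U(p, W) = -4 + W + p (U(p, W) = -4 + (p + W) = -4 + (W + p) = -4 + W + p)
M(v, A) = -v - 3*A (M(v, A) = -5 + (A - (-4 + (4*A - 1) + v)) = -5 + (A - (-4 + (-1 + 4*A) + v)) = -5 + (A - (-5 + v + 4*A)) = -5 + (A + (5 - v - 4*A)) = -5 + (5 - v - 3*A) = -v - 3*A)
k = 8433/1481 (k = -8433*(-1/1481) = 8433/1481 ≈ 5.6941)
M(O(2), 6)*k = (-1*1 - 3*6)*(8433/1481) = (-1 - 18)*(8433/1481) = -19*8433/1481 = -160227/1481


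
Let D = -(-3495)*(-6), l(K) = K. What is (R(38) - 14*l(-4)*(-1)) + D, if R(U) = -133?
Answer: -21159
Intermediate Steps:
D = -20970 (D = -1*20970 = -20970)
(R(38) - 14*l(-4)*(-1)) + D = (-133 - 14*(-4)*(-1)) - 20970 = (-133 + 56*(-1)) - 20970 = (-133 - 56) - 20970 = -189 - 20970 = -21159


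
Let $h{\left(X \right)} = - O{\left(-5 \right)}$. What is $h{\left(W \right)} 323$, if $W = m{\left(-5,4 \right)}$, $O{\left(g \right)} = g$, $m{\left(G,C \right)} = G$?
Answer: $1615$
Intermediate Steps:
$W = -5$
$h{\left(X \right)} = 5$ ($h{\left(X \right)} = \left(-1\right) \left(-5\right) = 5$)
$h{\left(W \right)} 323 = 5 \cdot 323 = 1615$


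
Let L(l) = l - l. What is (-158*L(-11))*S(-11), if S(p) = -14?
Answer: 0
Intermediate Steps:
L(l) = 0
(-158*L(-11))*S(-11) = -158*0*(-14) = 0*(-14) = 0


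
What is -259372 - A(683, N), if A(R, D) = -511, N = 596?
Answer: -258861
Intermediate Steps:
-259372 - A(683, N) = -259372 - 1*(-511) = -259372 + 511 = -258861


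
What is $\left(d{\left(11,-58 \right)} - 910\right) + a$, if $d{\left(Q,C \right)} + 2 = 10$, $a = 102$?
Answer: $-800$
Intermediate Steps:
$d{\left(Q,C \right)} = 8$ ($d{\left(Q,C \right)} = -2 + 10 = 8$)
$\left(d{\left(11,-58 \right)} - 910\right) + a = \left(8 - 910\right) + 102 = -902 + 102 = -800$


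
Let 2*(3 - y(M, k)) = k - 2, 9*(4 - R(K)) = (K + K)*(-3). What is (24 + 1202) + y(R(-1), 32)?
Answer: 1214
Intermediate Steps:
R(K) = 4 + 2*K/3 (R(K) = 4 - (K + K)*(-3)/9 = 4 - 2*K*(-3)/9 = 4 - (-2)*K/3 = 4 + 2*K/3)
y(M, k) = 4 - k/2 (y(M, k) = 3 - (k - 2)/2 = 3 - (-2 + k)/2 = 3 + (1 - k/2) = 4 - k/2)
(24 + 1202) + y(R(-1), 32) = (24 + 1202) + (4 - ½*32) = 1226 + (4 - 16) = 1226 - 12 = 1214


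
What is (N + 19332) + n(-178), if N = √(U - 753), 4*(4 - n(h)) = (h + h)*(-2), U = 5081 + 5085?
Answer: 19158 + √9413 ≈ 19255.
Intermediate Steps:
U = 10166
n(h) = 4 + h (n(h) = 4 - (h + h)*(-2)/4 = 4 - 2*h*(-2)/4 = 4 - (-1)*h = 4 + h)
N = √9413 (N = √(10166 - 753) = √9413 ≈ 97.021)
(N + 19332) + n(-178) = (√9413 + 19332) + (4 - 178) = (19332 + √9413) - 174 = 19158 + √9413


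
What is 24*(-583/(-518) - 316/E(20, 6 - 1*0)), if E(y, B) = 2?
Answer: -975132/259 ≈ -3765.0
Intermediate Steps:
24*(-583/(-518) - 316/E(20, 6 - 1*0)) = 24*(-583/(-518) - 316/2) = 24*(-583*(-1/518) - 316*1/2) = 24*(583/518 - 158) = 24*(-81261/518) = -975132/259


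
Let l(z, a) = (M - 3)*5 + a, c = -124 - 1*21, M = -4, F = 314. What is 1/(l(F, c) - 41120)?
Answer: -1/41300 ≈ -2.4213e-5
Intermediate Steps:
c = -145 (c = -124 - 21 = -145)
l(z, a) = -35 + a (l(z, a) = (-4 - 3)*5 + a = -7*5 + a = -35 + a)
1/(l(F, c) - 41120) = 1/((-35 - 145) - 41120) = 1/(-180 - 41120) = 1/(-41300) = -1/41300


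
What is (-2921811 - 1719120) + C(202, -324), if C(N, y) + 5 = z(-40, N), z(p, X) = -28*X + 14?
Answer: -4646578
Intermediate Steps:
z(p, X) = 14 - 28*X
C(N, y) = 9 - 28*N (C(N, y) = -5 + (14 - 28*N) = 9 - 28*N)
(-2921811 - 1719120) + C(202, -324) = (-2921811 - 1719120) + (9 - 28*202) = -4640931 + (9 - 5656) = -4640931 - 5647 = -4646578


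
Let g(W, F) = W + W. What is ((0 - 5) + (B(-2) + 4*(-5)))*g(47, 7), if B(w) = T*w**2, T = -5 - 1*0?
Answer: -4230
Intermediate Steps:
g(W, F) = 2*W
T = -5 (T = -5 + 0 = -5)
B(w) = -5*w**2
((0 - 5) + (B(-2) + 4*(-5)))*g(47, 7) = ((0 - 5) + (-5*(-2)**2 + 4*(-5)))*(2*47) = (-5 + (-5*4 - 20))*94 = (-5 + (-20 - 20))*94 = (-5 - 40)*94 = -45*94 = -4230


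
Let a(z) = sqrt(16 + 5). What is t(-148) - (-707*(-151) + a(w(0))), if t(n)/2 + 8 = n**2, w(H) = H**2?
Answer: -62965 - sqrt(21) ≈ -62970.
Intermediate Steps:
a(z) = sqrt(21)
t(n) = -16 + 2*n**2
t(-148) - (-707*(-151) + a(w(0))) = (-16 + 2*(-148)**2) - (-707*(-151) + sqrt(21)) = (-16 + 2*21904) - (106757 + sqrt(21)) = (-16 + 43808) + (-106757 - sqrt(21)) = 43792 + (-106757 - sqrt(21)) = -62965 - sqrt(21)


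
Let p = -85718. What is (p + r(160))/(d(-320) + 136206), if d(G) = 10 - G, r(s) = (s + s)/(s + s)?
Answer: -85717/136536 ≈ -0.62780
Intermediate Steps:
r(s) = 1 (r(s) = (2*s)/((2*s)) = (2*s)*(1/(2*s)) = 1)
(p + r(160))/(d(-320) + 136206) = (-85718 + 1)/((10 - 1*(-320)) + 136206) = -85717/((10 + 320) + 136206) = -85717/(330 + 136206) = -85717/136536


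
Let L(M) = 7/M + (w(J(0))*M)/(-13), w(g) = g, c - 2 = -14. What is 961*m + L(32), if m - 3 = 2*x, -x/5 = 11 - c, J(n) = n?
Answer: -6980697/32 ≈ -2.1815e+5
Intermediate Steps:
c = -12 (c = 2 - 14 = -12)
x = -115 (x = -5*(11 - 1*(-12)) = -5*(11 + 12) = -5*23 = -115)
L(M) = 7/M (L(M) = 7/M + (0*M)/(-13) = 7/M + 0*(-1/13) = 7/M + 0 = 7/M)
m = -227 (m = 3 + 2*(-115) = 3 - 230 = -227)
961*m + L(32) = 961*(-227) + 7/32 = -218147 + 7*(1/32) = -218147 + 7/32 = -6980697/32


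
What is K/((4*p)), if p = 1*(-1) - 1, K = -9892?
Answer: 2473/2 ≈ 1236.5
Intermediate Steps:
p = -2 (p = -1 - 1 = -2)
K/((4*p)) = -9892/(4*(-2)) = -9892/(-8) = -9892*(-1/8) = 2473/2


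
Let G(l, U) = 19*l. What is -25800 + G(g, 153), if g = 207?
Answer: -21867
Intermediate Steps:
-25800 + G(g, 153) = -25800 + 19*207 = -25800 + 3933 = -21867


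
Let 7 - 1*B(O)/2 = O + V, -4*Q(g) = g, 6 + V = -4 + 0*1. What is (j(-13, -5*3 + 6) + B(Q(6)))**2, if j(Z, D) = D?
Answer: 784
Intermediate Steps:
V = -10 (V = -6 + (-4 + 0*1) = -6 + (-4 + 0) = -6 - 4 = -10)
Q(g) = -g/4
B(O) = 34 - 2*O (B(O) = 14 - 2*(O - 10) = 14 - 2*(-10 + O) = 14 + (20 - 2*O) = 34 - 2*O)
(j(-13, -5*3 + 6) + B(Q(6)))**2 = ((-5*3 + 6) + (34 - (-1)*6/2))**2 = ((-15 + 6) + (34 - 2*(-3/2)))**2 = (-9 + (34 + 3))**2 = (-9 + 37)**2 = 28**2 = 784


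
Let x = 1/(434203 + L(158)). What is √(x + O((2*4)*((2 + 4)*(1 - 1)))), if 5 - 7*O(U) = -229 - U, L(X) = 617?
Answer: √77423528394345/1521870 ≈ 5.7817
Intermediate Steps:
O(U) = 234/7 + U/7 (O(U) = 5/7 - (-229 - U)/7 = 5/7 + (229/7 + U/7) = 234/7 + U/7)
x = 1/434820 (x = 1/(434203 + 617) = 1/434820 ≈ 2.2998e-6)
√(x + O((2*4)*((2 + 4)*(1 - 1)))) = √(1/434820 + (234/7 + ((2*4)*((2 + 4)*(1 - 1)))/7)) = √(1/434820 + (234/7 + (8*(6*0))/7)) = √(1/434820 + (234/7 + (8*0)/7)) = √(1/434820 + (234/7 + (⅐)*0)) = √(1/434820 + (234/7 + 0)) = √(1/434820 + 234/7) = √(101747887/3043740) = √77423528394345/1521870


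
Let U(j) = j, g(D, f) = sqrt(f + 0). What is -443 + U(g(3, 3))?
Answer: -443 + sqrt(3) ≈ -441.27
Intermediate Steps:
g(D, f) = sqrt(f)
-443 + U(g(3, 3)) = -443 + sqrt(3)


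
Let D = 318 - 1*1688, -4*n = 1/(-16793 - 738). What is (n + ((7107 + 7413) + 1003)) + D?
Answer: 992464973/70124 ≈ 14153.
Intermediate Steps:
n = 1/70124 (n = -1/(4*(-16793 - 738)) = -¼/(-17531) = -¼*(-1/17531) = 1/70124 ≈ 1.4260e-5)
D = -1370 (D = 318 - 1688 = -1370)
(n + ((7107 + 7413) + 1003)) + D = (1/70124 + ((7107 + 7413) + 1003)) - 1370 = (1/70124 + (14520 + 1003)) - 1370 = (1/70124 + 15523) - 1370 = 1088534853/70124 - 1370 = 992464973/70124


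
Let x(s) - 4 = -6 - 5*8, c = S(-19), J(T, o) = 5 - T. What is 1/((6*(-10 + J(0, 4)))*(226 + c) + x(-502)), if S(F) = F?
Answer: -1/6252 ≈ -0.00015995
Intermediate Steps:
c = -19
x(s) = -42 (x(s) = 4 + (-6 - 5*8) = 4 + (-6 - 40) = 4 - 46 = -42)
1/((6*(-10 + J(0, 4)))*(226 + c) + x(-502)) = 1/((6*(-10 + (5 - 1*0)))*(226 - 19) - 42) = 1/((6*(-10 + (5 + 0)))*207 - 42) = 1/((6*(-10 + 5))*207 - 42) = 1/((6*(-5))*207 - 42) = 1/(-30*207 - 42) = 1/(-6210 - 42) = 1/(-6252) = -1/6252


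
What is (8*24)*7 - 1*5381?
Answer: -4037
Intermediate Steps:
(8*24)*7 - 1*5381 = 192*7 - 5381 = 1344 - 5381 = -4037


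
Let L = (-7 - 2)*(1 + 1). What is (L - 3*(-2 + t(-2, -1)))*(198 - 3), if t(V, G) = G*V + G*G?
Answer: -4095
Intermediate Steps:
L = -18 (L = -9*2 = -18)
t(V, G) = G**2 + G*V (t(V, G) = G*V + G**2 = G**2 + G*V)
(L - 3*(-2 + t(-2, -1)))*(198 - 3) = (-18 - 3*(-2 - (-1 - 2)))*(198 - 3) = (-18 - 3*(-2 - 1*(-3)))*195 = (-18 - 3*(-2 + 3))*195 = (-18 - 3*1)*195 = (-18 - 3)*195 = -21*195 = -4095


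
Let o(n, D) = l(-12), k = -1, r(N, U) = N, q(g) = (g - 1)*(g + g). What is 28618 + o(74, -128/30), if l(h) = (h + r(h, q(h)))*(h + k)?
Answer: 28930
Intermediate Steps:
q(g) = 2*g*(-1 + g) (q(g) = (-1 + g)*(2*g) = 2*g*(-1 + g))
l(h) = 2*h*(-1 + h) (l(h) = (h + h)*(h - 1) = (2*h)*(-1 + h) = 2*h*(-1 + h))
o(n, D) = 312 (o(n, D) = 2*(-12)*(-1 - 12) = 2*(-12)*(-13) = 312)
28618 + o(74, -128/30) = 28618 + 312 = 28930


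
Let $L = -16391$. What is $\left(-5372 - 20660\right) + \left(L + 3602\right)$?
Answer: $-38821$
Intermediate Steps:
$\left(-5372 - 20660\right) + \left(L + 3602\right) = \left(-5372 - 20660\right) + \left(-16391 + 3602\right) = -26032 - 12789 = -38821$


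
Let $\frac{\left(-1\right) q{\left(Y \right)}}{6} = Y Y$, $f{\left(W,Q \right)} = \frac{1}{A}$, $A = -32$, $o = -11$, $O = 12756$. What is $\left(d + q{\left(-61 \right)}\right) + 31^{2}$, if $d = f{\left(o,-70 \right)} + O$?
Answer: $- \frac{275489}{32} \approx -8609.0$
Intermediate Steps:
$f{\left(W,Q \right)} = - \frac{1}{32}$ ($f{\left(W,Q \right)} = \frac{1}{-32} = - \frac{1}{32}$)
$q{\left(Y \right)} = - 6 Y^{2}$ ($q{\left(Y \right)} = - 6 Y Y = - 6 Y^{2}$)
$d = \frac{408191}{32}$ ($d = - \frac{1}{32} + 12756 = \frac{408191}{32} \approx 12756.0$)
$\left(d + q{\left(-61 \right)}\right) + 31^{2} = \left(\frac{408191}{32} - 6 \left(-61\right)^{2}\right) + 31^{2} = \left(\frac{408191}{32} - 22326\right) + 961 = - \frac{306241}{32} + 961 = - \frac{275489}{32}$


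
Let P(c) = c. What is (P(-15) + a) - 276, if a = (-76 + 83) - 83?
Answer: -367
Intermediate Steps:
a = -76 (a = 7 - 83 = -76)
(P(-15) + a) - 276 = (-15 - 76) - 276 = -91 - 276 = -367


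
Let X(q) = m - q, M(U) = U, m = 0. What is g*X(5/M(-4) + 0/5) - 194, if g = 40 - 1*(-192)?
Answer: 96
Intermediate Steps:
X(q) = -q (X(q) = 0 - q = -q)
g = 232 (g = 40 + 192 = 232)
g*X(5/M(-4) + 0/5) - 194 = 232*(-(5/(-4) + 0/5)) - 194 = 232*(-(5*(-¼) + 0*(⅕))) - 194 = 232*(-(-5/4 + 0)) - 194 = 232*(-1*(-5/4)) - 194 = 232*(5/4) - 194 = 290 - 194 = 96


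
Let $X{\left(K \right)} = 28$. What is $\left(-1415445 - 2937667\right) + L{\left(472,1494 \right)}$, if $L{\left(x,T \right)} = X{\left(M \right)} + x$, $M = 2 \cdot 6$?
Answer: $-4352612$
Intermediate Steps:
$M = 12$
$L{\left(x,T \right)} = 28 + x$
$\left(-1415445 - 2937667\right) + L{\left(472,1494 \right)} = \left(-1415445 - 2937667\right) + \left(28 + 472\right) = -4353112 + 500 = -4352612$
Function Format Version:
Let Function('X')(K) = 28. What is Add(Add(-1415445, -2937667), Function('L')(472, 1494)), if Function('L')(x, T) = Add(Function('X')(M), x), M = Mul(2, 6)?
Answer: -4352612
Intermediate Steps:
M = 12
Function('L')(x, T) = Add(28, x)
Add(Add(-1415445, -2937667), Function('L')(472, 1494)) = Add(Add(-1415445, -2937667), Add(28, 472)) = Add(-4353112, 500) = -4352612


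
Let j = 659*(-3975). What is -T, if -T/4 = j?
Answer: -10478100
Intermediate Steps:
j = -2619525
T = 10478100 (T = -4*(-2619525) = 10478100)
-T = -1*10478100 = -10478100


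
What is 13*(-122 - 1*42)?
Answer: -2132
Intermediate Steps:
13*(-122 - 1*42) = 13*(-122 - 42) = 13*(-164) = -2132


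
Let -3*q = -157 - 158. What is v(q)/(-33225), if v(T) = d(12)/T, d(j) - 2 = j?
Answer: -2/498375 ≈ -4.0130e-6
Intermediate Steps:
q = 105 (q = -(-157 - 158)/3 = -1/3*(-315) = 105)
d(j) = 2 + j
v(T) = 14/T (v(T) = (2 + 12)/T = 14/T)
v(q)/(-33225) = (14/105)/(-33225) = (14*(1/105))*(-1/33225) = (2/15)*(-1/33225) = -2/498375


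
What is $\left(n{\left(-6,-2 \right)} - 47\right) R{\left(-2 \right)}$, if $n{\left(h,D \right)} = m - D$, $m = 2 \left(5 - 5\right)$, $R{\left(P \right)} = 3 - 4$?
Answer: $45$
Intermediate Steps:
$R{\left(P \right)} = -1$
$m = 0$ ($m = 2 \cdot 0 = 0$)
$n{\left(h,D \right)} = - D$ ($n{\left(h,D \right)} = 0 - D = - D$)
$\left(n{\left(-6,-2 \right)} - 47\right) R{\left(-2 \right)} = \left(\left(-1\right) \left(-2\right) - 47\right) \left(-1\right) = \left(2 - 47\right) \left(-1\right) = \left(-45\right) \left(-1\right) = 45$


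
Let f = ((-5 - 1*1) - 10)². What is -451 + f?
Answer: -195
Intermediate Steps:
f = 256 (f = ((-5 - 1) - 10)² = (-6 - 10)² = (-16)² = 256)
-451 + f = -451 + 256 = -195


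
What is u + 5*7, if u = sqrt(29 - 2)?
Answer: 35 + 3*sqrt(3) ≈ 40.196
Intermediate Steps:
u = 3*sqrt(3) (u = sqrt(27) = 3*sqrt(3) ≈ 5.1962)
u + 5*7 = 3*sqrt(3) + 5*7 = 3*sqrt(3) + 35 = 35 + 3*sqrt(3)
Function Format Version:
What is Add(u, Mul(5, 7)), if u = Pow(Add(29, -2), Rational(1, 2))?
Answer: Add(35, Mul(3, Pow(3, Rational(1, 2)))) ≈ 40.196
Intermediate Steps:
u = Mul(3, Pow(3, Rational(1, 2))) (u = Pow(27, Rational(1, 2)) = Mul(3, Pow(3, Rational(1, 2))) ≈ 5.1962)
Add(u, Mul(5, 7)) = Add(Mul(3, Pow(3, Rational(1, 2))), Mul(5, 7)) = Add(Mul(3, Pow(3, Rational(1, 2))), 35) = Add(35, Mul(3, Pow(3, Rational(1, 2))))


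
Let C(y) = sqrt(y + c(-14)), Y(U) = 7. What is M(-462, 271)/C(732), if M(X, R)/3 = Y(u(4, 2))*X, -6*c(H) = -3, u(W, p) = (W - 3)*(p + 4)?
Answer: -9702*sqrt(2930)/1465 ≈ -358.47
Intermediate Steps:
u(W, p) = (-3 + W)*(4 + p)
c(H) = 1/2 (c(H) = -1/6*(-3) = 1/2)
C(y) = sqrt(1/2 + y) (C(y) = sqrt(y + 1/2) = sqrt(1/2 + y))
M(X, R) = 21*X (M(X, R) = 3*(7*X) = 21*X)
M(-462, 271)/C(732) = (21*(-462))/((sqrt(2 + 4*732)/2)) = -9702*2/sqrt(2 + 2928) = -9702*sqrt(2930)/1465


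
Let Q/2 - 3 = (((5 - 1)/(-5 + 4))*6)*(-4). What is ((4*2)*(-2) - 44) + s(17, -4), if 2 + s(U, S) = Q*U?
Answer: 3304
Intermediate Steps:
Q = 198 (Q = 6 + 2*((((5 - 1)/(-5 + 4))*6)*(-4)) = 6 + 2*(((4/(-1))*6)*(-4)) = 6 + 2*(((4*(-1))*6)*(-4)) = 6 + 2*(-4*6*(-4)) = 6 + 2*(-24*(-4)) = 6 + 2*96 = 6 + 192 = 198)
s(U, S) = -2 + 198*U
((4*2)*(-2) - 44) + s(17, -4) = ((4*2)*(-2) - 44) + (-2 + 198*17) = (8*(-2) - 44) + (-2 + 3366) = (-16 - 44) + 3364 = -60 + 3364 = 3304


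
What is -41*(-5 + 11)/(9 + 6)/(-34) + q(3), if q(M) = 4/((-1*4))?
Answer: -44/85 ≈ -0.51765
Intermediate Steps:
q(M) = -1 (q(M) = 4/(-4) = 4*(-¼) = -1)
-41*(-5 + 11)/(9 + 6)/(-34) + q(3) = -41*(-5 + 11)/(9 + 6)/(-34) - 1 = -41*6/15*(-1)/34 - 1 = -41*6*(1/15)*(-1)/34 - 1 = -82*(-1)/(5*34) - 1 = -41*(-1/85) - 1 = 41/85 - 1 = -44/85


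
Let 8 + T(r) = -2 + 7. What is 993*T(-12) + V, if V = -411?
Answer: -3390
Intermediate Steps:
T(r) = -3 (T(r) = -8 + (-2 + 7) = -8 + 5 = -3)
993*T(-12) + V = 993*(-3) - 411 = -2979 - 411 = -3390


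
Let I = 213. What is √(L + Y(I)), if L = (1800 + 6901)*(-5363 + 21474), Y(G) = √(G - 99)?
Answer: √(140181811 + √114) ≈ 11840.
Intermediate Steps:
Y(G) = √(-99 + G)
L = 140181811 (L = 8701*16111 = 140181811)
√(L + Y(I)) = √(140181811 + √(-99 + 213)) = √(140181811 + √114)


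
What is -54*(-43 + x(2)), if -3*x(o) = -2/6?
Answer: 2316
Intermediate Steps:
x(o) = ⅑ (x(o) = -(-2)/(3*6) = -⅓*(-⅓) = ⅑)
-54*(-43 + x(2)) = -54*(-43 + ⅑) = -54*(-386/9) = 2316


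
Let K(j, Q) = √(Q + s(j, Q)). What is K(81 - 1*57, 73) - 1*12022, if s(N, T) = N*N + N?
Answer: -12022 + √673 ≈ -11996.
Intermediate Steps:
s(N, T) = N + N² (s(N, T) = N² + N = N + N²)
K(j, Q) = √(Q + j*(1 + j))
K(81 - 1*57, 73) - 1*12022 = √(73 + (81 - 1*57)*(1 + (81 - 1*57))) - 1*12022 = √(73 + (81 - 57)*(1 + (81 - 57))) - 12022 = √(73 + 24*(1 + 24)) - 12022 = √(73 + 24*25) - 12022 = √(73 + 600) - 12022 = √673 - 12022 = -12022 + √673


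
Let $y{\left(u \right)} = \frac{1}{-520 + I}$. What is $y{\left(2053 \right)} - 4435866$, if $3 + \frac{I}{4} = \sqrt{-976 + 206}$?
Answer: $- \frac{46789514587}{10548} - \frac{i \sqrt{770}}{73836} \approx -4.4359 \cdot 10^{6} - 0.00037582 i$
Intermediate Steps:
$I = -12 + 4 i \sqrt{770}$ ($I = -12 + 4 \sqrt{-976 + 206} = -12 + 4 \sqrt{-770} = -12 + 4 i \sqrt{770} \approx -12.0 + 111.0 i$)
$y{\left(u \right)} = \frac{1}{-532 + 4 i \sqrt{770}}$ ($y{\left(u \right)} = \frac{1}{-520 - \left(12 - 4 i \sqrt{770}\right)} = \frac{1}{-532 + 4 i \sqrt{770}}$)
$y{\left(2053 \right)} - 4435866 = \left(- \frac{19}{10548} - \frac{i \sqrt{770}}{73836}\right) - 4435866 = - \frac{46789514587}{10548} - \frac{i \sqrt{770}}{73836}$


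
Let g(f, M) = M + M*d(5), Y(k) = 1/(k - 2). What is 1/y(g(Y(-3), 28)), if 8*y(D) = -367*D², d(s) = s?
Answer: -1/1294776 ≈ -7.7233e-7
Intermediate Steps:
Y(k) = 1/(-2 + k)
g(f, M) = 6*M (g(f, M) = M + M*5 = M + 5*M = 6*M)
y(D) = -367*D²/8 (y(D) = (-367*D²)/8 = -367*D²/8)
1/y(g(Y(-3), 28)) = 1/(-367*(6*28)²/8) = 1/(-367/8*168²) = 1/(-367/8*28224) = 1/(-1294776) = -1/1294776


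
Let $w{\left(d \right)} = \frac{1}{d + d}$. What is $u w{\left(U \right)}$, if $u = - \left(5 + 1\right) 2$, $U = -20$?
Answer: $\frac{3}{10} \approx 0.3$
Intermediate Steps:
$u = -12$ ($u = - 6 \cdot 2 = \left(-1\right) 12 = -12$)
$w{\left(d \right)} = \frac{1}{2 d}$
$u w{\left(U \right)} = - 12 \frac{1}{2 \left(-20\right)} = - 12 \cdot \frac{1}{2} \left(- \frac{1}{20}\right) = \left(-12\right) \left(- \frac{1}{40}\right) = \frac{3}{10}$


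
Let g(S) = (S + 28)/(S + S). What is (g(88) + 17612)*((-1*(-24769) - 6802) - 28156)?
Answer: -7896036873/44 ≈ -1.7946e+8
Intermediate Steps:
g(S) = (28 + S)/(2*S) (g(S) = (28 + S)/((2*S)) = (28 + S)*(1/(2*S)) = (28 + S)/(2*S))
(g(88) + 17612)*((-1*(-24769) - 6802) - 28156) = ((½)*(28 + 88)/88 + 17612)*((-1*(-24769) - 6802) - 28156) = ((½)*(1/88)*116 + 17612)*((24769 - 6802) - 28156) = (29/44 + 17612)*(17967 - 28156) = (774957/44)*(-10189) = -7896036873/44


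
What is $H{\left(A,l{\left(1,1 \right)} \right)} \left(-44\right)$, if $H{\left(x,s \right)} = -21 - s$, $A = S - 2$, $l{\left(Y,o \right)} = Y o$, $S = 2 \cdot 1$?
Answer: $968$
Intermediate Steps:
$S = 2$
$A = 0$ ($A = 2 - 2 = 0$)
$H{\left(A,l{\left(1,1 \right)} \right)} \left(-44\right) = \left(-21 - 1 \cdot 1\right) \left(-44\right) = \left(-21 - 1\right) \left(-44\right) = \left(-22\right) \left(-44\right) = 968$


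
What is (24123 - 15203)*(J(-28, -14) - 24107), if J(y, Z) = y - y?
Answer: -215034440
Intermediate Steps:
J(y, Z) = 0
(24123 - 15203)*(J(-28, -14) - 24107) = (24123 - 15203)*(0 - 24107) = 8920*(-24107) = -215034440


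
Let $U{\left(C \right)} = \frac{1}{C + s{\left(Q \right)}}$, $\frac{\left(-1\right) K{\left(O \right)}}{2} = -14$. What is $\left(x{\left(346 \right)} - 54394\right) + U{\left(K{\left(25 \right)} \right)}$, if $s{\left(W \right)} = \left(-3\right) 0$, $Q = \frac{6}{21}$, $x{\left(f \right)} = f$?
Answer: $- \frac{1513343}{28} \approx -54048.0$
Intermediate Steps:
$K{\left(O \right)} = 28$ ($K{\left(O \right)} = \left(-2\right) \left(-14\right) = 28$)
$Q = \frac{2}{7}$ ($Q = 6 \cdot \frac{1}{21} = \frac{2}{7} \approx 0.28571$)
$s{\left(W \right)} = 0$
$U{\left(C \right)} = \frac{1}{C}$ ($U{\left(C \right)} = \frac{1}{C + 0} = \frac{1}{C}$)
$\left(x{\left(346 \right)} - 54394\right) + U{\left(K{\left(25 \right)} \right)} = \left(346 - 54394\right) + \frac{1}{28} = -54048 + \frac{1}{28} = - \frac{1513343}{28}$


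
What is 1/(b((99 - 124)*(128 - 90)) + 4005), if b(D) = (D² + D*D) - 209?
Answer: 1/1808796 ≈ 5.5285e-7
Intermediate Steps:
b(D) = -209 + 2*D² (b(D) = (D² + D²) - 209 = 2*D² - 209 = -209 + 2*D²)
1/(b((99 - 124)*(128 - 90)) + 4005) = 1/((-209 + 2*((99 - 124)*(128 - 90))²) + 4005) = 1/((-209 + 2*(-25*38)²) + 4005) = 1/((-209 + 2*(-950)²) + 4005) = 1/((-209 + 2*902500) + 4005) = 1/((-209 + 1805000) + 4005) = 1/(1804791 + 4005) = 1/1808796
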